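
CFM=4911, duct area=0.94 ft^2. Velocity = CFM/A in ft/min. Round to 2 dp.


V = 4911 / 0.94 = 5224.47 ft/min

5224.47 ft/min


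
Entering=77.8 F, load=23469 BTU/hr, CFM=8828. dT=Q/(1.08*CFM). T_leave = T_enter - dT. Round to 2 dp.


dT = 23469/(1.08*8828) = 2.4615
T_leave = 77.8 - 2.4615 = 75.34 F

75.34 F


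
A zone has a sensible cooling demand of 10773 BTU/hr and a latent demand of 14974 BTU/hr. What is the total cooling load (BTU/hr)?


Qt = 10773 + 14974 = 25747 BTU/hr

25747 BTU/hr


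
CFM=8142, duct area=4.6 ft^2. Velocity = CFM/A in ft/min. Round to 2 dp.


V = 8142 / 4.6 = 1770.00 ft/min

1770.00 ft/min


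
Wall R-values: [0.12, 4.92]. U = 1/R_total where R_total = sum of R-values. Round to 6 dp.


R_total = 0.12 + 4.92 = 5.04
U = 1/5.04 = 0.198413

0.198413


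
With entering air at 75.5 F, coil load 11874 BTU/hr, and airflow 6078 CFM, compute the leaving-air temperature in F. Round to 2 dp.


dT = 11874/(1.08*6078) = 1.8089
T_leave = 75.5 - 1.8089 = 73.69 F

73.69 F


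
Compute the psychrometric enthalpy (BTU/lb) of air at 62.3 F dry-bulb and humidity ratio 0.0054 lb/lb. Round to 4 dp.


h = 0.24*62.3 + 0.0054*(1061+0.444*62.3) = 20.8308 BTU/lb

20.8308 BTU/lb


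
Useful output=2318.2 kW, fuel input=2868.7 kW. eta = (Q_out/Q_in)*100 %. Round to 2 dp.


eta = (2318.2/2868.7)*100 = 80.81 %

80.81 %


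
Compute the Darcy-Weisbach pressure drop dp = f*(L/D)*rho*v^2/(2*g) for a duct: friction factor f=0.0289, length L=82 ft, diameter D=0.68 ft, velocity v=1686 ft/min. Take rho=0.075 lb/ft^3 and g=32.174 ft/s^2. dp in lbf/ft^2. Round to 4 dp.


v_fps = 1686/60 = 28.1 ft/s
dp = 0.0289*(82/0.68)*0.075*28.1^2/(2*32.174) = 3.2073 lbf/ft^2

3.2073 lbf/ft^2


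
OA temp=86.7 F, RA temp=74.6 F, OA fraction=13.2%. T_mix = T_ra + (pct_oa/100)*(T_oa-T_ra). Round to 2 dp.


T_mix = 74.6 + (13.2/100)*(86.7-74.6) = 76.20 F

76.20 F


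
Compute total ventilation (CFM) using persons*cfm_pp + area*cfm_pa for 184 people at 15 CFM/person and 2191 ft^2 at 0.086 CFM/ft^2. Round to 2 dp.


Total = 184*15 + 2191*0.086 = 2948.43 CFM

2948.43 CFM


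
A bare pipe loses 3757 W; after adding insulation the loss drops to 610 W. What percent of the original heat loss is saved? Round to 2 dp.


Savings = ((3757-610)/3757)*100 = 83.76 %

83.76 %


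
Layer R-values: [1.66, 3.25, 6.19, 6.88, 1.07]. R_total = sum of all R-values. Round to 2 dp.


R_total = 1.66 + 3.25 + 6.19 + 6.88 + 1.07 = 19.05

19.05


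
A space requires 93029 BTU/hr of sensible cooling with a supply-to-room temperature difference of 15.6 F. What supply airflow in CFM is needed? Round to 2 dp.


CFM = 93029 / (1.08 * 15.6) = 5521.66

5521.66 CFM


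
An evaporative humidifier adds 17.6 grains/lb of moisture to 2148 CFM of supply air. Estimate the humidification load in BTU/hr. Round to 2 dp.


Q = 0.68 * 2148 * 17.6 = 25707.26 BTU/hr

25707.26 BTU/hr


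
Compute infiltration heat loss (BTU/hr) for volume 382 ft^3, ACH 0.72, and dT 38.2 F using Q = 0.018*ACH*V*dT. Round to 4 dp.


Q = 0.018 * 0.72 * 382 * 38.2 = 189.1175 BTU/hr

189.1175 BTU/hr


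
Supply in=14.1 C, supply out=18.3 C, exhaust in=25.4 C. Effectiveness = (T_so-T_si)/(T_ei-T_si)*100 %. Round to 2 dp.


eff = (18.3-14.1)/(25.4-14.1)*100 = 37.17 %

37.17 %


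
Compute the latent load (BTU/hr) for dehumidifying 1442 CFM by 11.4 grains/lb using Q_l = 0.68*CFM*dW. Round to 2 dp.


Q = 0.68 * 1442 * 11.4 = 11178.38 BTU/hr

11178.38 BTU/hr


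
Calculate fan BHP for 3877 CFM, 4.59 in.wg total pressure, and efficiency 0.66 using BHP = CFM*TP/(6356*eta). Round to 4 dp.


BHP = 3877 * 4.59 / (6356 * 0.66) = 4.2421 hp

4.2421 hp


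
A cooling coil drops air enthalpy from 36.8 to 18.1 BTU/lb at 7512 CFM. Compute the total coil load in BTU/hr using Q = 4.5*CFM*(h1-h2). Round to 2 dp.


Q = 4.5 * 7512 * (36.8 - 18.1) = 632134.80 BTU/hr

632134.80 BTU/hr


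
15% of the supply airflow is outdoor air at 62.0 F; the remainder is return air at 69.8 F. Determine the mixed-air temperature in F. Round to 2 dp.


T_mix = 0.15*62.0 + 0.85*69.8 = 68.63 F

68.63 F


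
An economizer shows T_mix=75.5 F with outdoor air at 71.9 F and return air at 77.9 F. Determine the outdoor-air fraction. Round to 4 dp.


frac = (75.5 - 77.9) / (71.9 - 77.9) = 0.4000

0.4000


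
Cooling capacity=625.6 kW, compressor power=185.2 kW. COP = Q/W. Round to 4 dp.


COP = 625.6 / 185.2 = 3.3780

3.3780


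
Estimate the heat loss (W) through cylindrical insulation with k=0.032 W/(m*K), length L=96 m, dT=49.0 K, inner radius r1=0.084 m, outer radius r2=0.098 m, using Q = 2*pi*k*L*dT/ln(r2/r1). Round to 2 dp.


Q = 2*pi*0.032*96*49.0/ln(0.098/0.084) = 6135.52 W

6135.52 W


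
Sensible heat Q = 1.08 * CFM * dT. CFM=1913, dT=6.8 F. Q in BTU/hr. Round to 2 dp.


Q = 1.08 * 1913 * 6.8 = 14049.07 BTU/hr

14049.07 BTU/hr


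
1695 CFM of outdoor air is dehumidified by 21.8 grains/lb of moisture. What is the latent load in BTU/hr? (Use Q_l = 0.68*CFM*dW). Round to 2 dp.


Q = 0.68 * 1695 * 21.8 = 25126.68 BTU/hr

25126.68 BTU/hr


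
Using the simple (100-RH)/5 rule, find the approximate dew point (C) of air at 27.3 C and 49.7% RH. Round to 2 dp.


Td = 27.3 - (100-49.7)/5 = 17.24 C

17.24 C


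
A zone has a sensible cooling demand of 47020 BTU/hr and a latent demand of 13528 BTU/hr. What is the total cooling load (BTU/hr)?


Qt = 47020 + 13528 = 60548 BTU/hr

60548 BTU/hr


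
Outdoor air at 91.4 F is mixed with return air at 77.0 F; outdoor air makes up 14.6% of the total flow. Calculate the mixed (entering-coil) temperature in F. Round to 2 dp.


T_mix = 77.0 + (14.6/100)*(91.4-77.0) = 79.10 F

79.10 F


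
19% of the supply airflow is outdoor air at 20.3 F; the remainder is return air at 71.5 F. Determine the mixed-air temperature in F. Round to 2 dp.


T_mix = 0.19*20.3 + 0.81*71.5 = 61.77 F

61.77 F


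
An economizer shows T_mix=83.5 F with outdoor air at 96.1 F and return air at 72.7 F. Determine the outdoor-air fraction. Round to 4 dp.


frac = (83.5 - 72.7) / (96.1 - 72.7) = 0.4615

0.4615


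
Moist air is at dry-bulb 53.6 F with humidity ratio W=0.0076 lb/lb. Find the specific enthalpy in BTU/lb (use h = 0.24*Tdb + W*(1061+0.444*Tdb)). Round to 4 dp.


h = 0.24*53.6 + 0.0076*(1061+0.444*53.6) = 21.1085 BTU/lb

21.1085 BTU/lb


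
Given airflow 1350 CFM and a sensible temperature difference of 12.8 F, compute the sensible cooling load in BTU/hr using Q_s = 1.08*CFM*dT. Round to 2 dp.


Q = 1.08 * 1350 * 12.8 = 18662.40 BTU/hr

18662.40 BTU/hr


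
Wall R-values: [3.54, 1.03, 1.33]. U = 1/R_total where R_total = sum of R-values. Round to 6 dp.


R_total = 3.54 + 1.03 + 1.33 = 5.90
U = 1/5.90 = 0.169492

0.169492


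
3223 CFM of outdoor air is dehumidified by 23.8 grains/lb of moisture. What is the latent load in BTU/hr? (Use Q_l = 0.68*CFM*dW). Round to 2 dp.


Q = 0.68 * 3223 * 23.8 = 52161.03 BTU/hr

52161.03 BTU/hr


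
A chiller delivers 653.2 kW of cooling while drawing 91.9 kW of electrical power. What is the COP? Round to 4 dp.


COP = 653.2 / 91.9 = 7.1077

7.1077


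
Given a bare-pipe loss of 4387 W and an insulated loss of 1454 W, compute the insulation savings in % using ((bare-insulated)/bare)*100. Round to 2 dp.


Savings = ((4387-1454)/4387)*100 = 66.86 %

66.86 %


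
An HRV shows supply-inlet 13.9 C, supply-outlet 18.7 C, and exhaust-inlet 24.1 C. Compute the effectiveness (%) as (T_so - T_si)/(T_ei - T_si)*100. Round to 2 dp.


eff = (18.7-13.9)/(24.1-13.9)*100 = 47.06 %

47.06 %


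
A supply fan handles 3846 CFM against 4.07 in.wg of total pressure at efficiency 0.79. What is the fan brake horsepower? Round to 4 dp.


BHP = 3846 * 4.07 / (6356 * 0.79) = 3.1174 hp

3.1174 hp


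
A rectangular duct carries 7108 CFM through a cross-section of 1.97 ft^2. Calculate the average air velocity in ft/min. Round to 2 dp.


V = 7108 / 1.97 = 3608.12 ft/min

3608.12 ft/min


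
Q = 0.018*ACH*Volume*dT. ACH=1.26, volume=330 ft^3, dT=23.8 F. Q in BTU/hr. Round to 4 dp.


Q = 0.018 * 1.26 * 330 * 23.8 = 178.1287 BTU/hr

178.1287 BTU/hr


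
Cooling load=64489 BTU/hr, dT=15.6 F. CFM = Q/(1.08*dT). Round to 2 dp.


CFM = 64489 / (1.08 * 15.6) = 3827.69

3827.69 CFM


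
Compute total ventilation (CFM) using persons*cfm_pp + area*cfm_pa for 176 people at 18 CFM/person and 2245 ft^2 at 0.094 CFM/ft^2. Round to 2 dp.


Total = 176*18 + 2245*0.094 = 3379.03 CFM

3379.03 CFM


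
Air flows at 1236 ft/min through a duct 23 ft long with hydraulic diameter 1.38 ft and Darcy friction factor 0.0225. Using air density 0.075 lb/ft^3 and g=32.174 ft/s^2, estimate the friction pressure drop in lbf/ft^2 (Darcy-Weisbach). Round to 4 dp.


v_fps = 1236/60 = 20.6 ft/s
dp = 0.0225*(23/1.38)*0.075*20.6^2/(2*32.174) = 0.1855 lbf/ft^2

0.1855 lbf/ft^2


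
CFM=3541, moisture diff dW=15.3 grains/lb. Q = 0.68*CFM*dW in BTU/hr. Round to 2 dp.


Q = 0.68 * 3541 * 15.3 = 36840.56 BTU/hr

36840.56 BTU/hr


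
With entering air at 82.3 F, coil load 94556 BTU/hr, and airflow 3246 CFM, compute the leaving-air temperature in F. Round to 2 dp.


dT = 94556/(1.08*3246) = 26.9722
T_leave = 82.3 - 26.9722 = 55.33 F

55.33 F


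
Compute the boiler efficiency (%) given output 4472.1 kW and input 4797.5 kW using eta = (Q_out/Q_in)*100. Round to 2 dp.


eta = (4472.1/4797.5)*100 = 93.22 %

93.22 %


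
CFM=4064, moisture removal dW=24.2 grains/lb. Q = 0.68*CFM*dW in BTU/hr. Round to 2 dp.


Q = 0.68 * 4064 * 24.2 = 66877.18 BTU/hr

66877.18 BTU/hr


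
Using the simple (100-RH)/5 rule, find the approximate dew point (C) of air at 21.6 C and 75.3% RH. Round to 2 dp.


Td = 21.6 - (100-75.3)/5 = 16.66 C

16.66 C


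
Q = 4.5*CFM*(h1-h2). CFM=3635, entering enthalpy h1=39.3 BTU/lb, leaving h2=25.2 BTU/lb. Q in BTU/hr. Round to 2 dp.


Q = 4.5 * 3635 * (39.3 - 25.2) = 230640.75 BTU/hr

230640.75 BTU/hr


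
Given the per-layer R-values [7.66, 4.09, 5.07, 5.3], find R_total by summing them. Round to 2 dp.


R_total = 7.66 + 4.09 + 5.07 + 5.3 = 22.12

22.12


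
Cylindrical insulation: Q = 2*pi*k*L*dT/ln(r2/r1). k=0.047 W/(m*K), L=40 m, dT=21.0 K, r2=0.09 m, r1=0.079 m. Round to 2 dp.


Q = 2*pi*0.047*40*21.0/ln(0.09/0.079) = 1902.86 W

1902.86 W


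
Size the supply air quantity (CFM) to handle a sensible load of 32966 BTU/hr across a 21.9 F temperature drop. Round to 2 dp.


CFM = 32966 / (1.08 * 21.9) = 1393.79

1393.79 CFM


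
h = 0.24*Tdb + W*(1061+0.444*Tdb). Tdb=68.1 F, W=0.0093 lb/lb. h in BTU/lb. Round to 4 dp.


h = 0.24*68.1 + 0.0093*(1061+0.444*68.1) = 26.4925 BTU/lb

26.4925 BTU/lb


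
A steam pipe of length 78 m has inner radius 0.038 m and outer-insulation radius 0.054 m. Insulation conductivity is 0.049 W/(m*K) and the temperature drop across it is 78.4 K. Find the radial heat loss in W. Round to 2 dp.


Q = 2*pi*0.049*78*78.4/ln(0.054/0.038) = 5357.81 W

5357.81 W


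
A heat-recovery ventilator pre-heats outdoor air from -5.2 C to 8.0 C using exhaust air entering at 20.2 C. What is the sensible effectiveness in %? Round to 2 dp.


eff = (8.0-(-5.2))/(20.2-(-5.2))*100 = 51.97 %

51.97 %


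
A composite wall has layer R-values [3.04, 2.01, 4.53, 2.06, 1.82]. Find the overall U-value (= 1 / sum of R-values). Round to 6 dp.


R_total = 3.04 + 2.01 + 4.53 + 2.06 + 1.82 = 13.46
U = 1/13.46 = 0.074294

0.074294


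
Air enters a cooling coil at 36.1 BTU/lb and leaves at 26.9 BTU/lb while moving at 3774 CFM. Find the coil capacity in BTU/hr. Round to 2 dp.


Q = 4.5 * 3774 * (36.1 - 26.9) = 156243.60 BTU/hr

156243.60 BTU/hr


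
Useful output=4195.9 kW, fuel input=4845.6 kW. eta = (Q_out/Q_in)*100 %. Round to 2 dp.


eta = (4195.9/4845.6)*100 = 86.59 %

86.59 %


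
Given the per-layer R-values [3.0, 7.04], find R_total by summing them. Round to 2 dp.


R_total = 3.0 + 7.04 = 10.04

10.04


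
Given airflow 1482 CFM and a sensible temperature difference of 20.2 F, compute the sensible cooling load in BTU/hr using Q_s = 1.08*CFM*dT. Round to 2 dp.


Q = 1.08 * 1482 * 20.2 = 32331.31 BTU/hr

32331.31 BTU/hr


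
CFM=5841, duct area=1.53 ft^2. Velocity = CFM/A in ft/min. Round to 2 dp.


V = 5841 / 1.53 = 3817.65 ft/min

3817.65 ft/min


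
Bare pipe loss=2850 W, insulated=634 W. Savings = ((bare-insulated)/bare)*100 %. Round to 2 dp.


Savings = ((2850-634)/2850)*100 = 77.75 %

77.75 %


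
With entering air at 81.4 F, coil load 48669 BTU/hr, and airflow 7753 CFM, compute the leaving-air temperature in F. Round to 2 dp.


dT = 48669/(1.08*7753) = 5.8124
T_leave = 81.4 - 5.8124 = 75.59 F

75.59 F


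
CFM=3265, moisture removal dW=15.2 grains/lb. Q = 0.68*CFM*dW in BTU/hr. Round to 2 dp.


Q = 0.68 * 3265 * 15.2 = 33747.04 BTU/hr

33747.04 BTU/hr


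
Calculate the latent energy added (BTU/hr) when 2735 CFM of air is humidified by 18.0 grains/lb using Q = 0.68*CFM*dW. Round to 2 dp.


Q = 0.68 * 2735 * 18.0 = 33476.40 BTU/hr

33476.40 BTU/hr


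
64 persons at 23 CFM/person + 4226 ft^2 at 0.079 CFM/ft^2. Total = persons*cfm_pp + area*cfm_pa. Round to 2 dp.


Total = 64*23 + 4226*0.079 = 1805.85 CFM

1805.85 CFM


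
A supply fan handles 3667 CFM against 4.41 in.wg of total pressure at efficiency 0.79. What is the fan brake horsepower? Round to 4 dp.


BHP = 3667 * 4.41 / (6356 * 0.79) = 3.2206 hp

3.2206 hp


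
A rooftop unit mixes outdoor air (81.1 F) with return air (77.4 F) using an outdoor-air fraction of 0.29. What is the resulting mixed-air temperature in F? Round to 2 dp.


T_mix = 0.29*81.1 + 0.71*77.4 = 78.47 F

78.47 F


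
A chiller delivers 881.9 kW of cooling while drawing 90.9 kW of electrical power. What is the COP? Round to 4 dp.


COP = 881.9 / 90.9 = 9.7019

9.7019


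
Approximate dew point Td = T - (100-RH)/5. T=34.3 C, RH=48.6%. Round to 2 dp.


Td = 34.3 - (100-48.6)/5 = 24.02 C

24.02 C


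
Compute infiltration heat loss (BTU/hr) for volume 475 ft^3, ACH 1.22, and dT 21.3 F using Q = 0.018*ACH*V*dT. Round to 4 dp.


Q = 0.018 * 1.22 * 475 * 21.3 = 222.1803 BTU/hr

222.1803 BTU/hr


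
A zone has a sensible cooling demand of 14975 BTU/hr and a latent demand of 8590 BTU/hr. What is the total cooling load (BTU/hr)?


Qt = 14975 + 8590 = 23565 BTU/hr

23565 BTU/hr


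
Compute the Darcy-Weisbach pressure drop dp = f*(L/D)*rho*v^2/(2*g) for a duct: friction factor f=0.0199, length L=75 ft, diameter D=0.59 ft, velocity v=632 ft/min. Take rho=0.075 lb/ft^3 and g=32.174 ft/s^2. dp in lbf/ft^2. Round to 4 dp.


v_fps = 632/60 = 10.5333 ft/s
dp = 0.0199*(75/0.59)*0.075*10.5333^2/(2*32.174) = 0.3271 lbf/ft^2

0.3271 lbf/ft^2


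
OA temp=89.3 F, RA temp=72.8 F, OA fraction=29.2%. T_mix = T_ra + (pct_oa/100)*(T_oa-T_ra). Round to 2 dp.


T_mix = 72.8 + (29.2/100)*(89.3-72.8) = 77.62 F

77.62 F


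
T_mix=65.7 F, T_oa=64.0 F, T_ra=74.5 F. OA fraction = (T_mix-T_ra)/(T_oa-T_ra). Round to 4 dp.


frac = (65.7 - 74.5) / (64.0 - 74.5) = 0.8381

0.8381


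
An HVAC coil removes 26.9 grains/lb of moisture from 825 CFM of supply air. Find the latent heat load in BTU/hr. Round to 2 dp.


Q = 0.68 * 825 * 26.9 = 15090.90 BTU/hr

15090.90 BTU/hr


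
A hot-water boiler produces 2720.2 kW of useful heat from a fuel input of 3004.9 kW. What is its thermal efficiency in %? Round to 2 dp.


eta = (2720.2/3004.9)*100 = 90.53 %

90.53 %


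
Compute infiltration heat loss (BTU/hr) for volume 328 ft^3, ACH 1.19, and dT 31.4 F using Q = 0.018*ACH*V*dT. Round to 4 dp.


Q = 0.018 * 1.19 * 328 * 31.4 = 220.6089 BTU/hr

220.6089 BTU/hr


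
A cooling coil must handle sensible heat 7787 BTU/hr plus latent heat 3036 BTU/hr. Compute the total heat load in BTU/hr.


Qt = 7787 + 3036 = 10823 BTU/hr

10823 BTU/hr


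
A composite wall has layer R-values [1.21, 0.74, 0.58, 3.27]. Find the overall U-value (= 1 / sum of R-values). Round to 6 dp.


R_total = 1.21 + 0.74 + 0.58 + 3.27 = 5.80
U = 1/5.80 = 0.172414

0.172414


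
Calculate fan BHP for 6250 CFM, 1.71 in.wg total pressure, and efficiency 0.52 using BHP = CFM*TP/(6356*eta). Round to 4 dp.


BHP = 6250 * 1.71 / (6356 * 0.52) = 3.2336 hp

3.2336 hp


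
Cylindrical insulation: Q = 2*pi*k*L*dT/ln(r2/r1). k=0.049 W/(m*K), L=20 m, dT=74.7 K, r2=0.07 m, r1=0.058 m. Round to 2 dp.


Q = 2*pi*0.049*20*74.7/ln(0.07/0.058) = 2445.95 W

2445.95 W


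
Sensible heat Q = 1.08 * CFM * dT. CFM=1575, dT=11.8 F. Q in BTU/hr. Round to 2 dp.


Q = 1.08 * 1575 * 11.8 = 20071.80 BTU/hr

20071.80 BTU/hr


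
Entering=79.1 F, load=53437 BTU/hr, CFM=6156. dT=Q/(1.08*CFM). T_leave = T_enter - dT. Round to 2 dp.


dT = 53437/(1.08*6156) = 8.0375
T_leave = 79.1 - 8.0375 = 71.06 F

71.06 F


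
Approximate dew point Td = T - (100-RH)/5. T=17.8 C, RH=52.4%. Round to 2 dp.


Td = 17.8 - (100-52.4)/5 = 8.28 C

8.28 C


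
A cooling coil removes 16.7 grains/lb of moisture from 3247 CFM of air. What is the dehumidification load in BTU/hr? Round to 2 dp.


Q = 0.68 * 3247 * 16.7 = 36872.93 BTU/hr

36872.93 BTU/hr


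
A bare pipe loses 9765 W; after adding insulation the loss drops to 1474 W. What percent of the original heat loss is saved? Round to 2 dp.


Savings = ((9765-1474)/9765)*100 = 84.91 %

84.91 %


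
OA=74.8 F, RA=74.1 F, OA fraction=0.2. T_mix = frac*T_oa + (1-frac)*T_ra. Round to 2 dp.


T_mix = 0.2*74.8 + 0.8*74.1 = 74.24 F

74.24 F


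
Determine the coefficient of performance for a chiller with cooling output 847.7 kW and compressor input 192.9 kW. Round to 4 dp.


COP = 847.7 / 192.9 = 4.3945

4.3945


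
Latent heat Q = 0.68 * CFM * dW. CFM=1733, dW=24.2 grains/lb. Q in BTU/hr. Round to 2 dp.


Q = 0.68 * 1733 * 24.2 = 28518.25 BTU/hr

28518.25 BTU/hr


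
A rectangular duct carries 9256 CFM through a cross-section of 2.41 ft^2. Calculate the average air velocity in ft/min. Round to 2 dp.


V = 9256 / 2.41 = 3840.66 ft/min

3840.66 ft/min


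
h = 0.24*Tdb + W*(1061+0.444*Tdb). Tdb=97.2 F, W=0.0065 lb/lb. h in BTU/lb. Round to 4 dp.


h = 0.24*97.2 + 0.0065*(1061+0.444*97.2) = 30.5050 BTU/lb

30.5050 BTU/lb


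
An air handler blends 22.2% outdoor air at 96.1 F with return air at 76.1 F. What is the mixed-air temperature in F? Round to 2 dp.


T_mix = 76.1 + (22.2/100)*(96.1-76.1) = 80.54 F

80.54 F


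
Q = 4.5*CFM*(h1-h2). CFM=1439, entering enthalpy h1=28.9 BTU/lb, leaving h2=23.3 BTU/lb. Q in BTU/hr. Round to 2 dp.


Q = 4.5 * 1439 * (28.9 - 23.3) = 36262.80 BTU/hr

36262.80 BTU/hr


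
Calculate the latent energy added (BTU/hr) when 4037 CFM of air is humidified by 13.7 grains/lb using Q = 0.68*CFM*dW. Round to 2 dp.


Q = 0.68 * 4037 * 13.7 = 37608.69 BTU/hr

37608.69 BTU/hr


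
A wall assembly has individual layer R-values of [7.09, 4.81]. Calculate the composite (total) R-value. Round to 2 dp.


R_total = 7.09 + 4.81 = 11.90

11.90


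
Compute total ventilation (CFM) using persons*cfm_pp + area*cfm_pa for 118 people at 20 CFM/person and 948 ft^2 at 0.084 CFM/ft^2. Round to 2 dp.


Total = 118*20 + 948*0.084 = 2439.63 CFM

2439.63 CFM


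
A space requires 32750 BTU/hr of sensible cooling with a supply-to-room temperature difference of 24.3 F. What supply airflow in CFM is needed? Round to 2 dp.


CFM = 32750 / (1.08 * 24.3) = 1247.90

1247.90 CFM


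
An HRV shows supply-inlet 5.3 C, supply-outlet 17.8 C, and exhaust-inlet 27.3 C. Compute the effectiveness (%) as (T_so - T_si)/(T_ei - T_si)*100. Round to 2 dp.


eff = (17.8-5.3)/(27.3-5.3)*100 = 56.82 %

56.82 %


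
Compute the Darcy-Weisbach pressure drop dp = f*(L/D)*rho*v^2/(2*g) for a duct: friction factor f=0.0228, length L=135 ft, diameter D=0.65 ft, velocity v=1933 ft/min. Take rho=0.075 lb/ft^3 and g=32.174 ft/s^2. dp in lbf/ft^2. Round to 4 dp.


v_fps = 1933/60 = 32.2167 ft/s
dp = 0.0228*(135/0.65)*0.075*32.2167^2/(2*32.174) = 5.7285 lbf/ft^2

5.7285 lbf/ft^2


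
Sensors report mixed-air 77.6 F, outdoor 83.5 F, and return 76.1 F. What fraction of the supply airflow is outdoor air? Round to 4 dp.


frac = (77.6 - 76.1) / (83.5 - 76.1) = 0.2027

0.2027


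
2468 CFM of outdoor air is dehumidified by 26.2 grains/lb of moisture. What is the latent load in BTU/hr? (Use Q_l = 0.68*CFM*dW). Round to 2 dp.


Q = 0.68 * 2468 * 26.2 = 43969.89 BTU/hr

43969.89 BTU/hr


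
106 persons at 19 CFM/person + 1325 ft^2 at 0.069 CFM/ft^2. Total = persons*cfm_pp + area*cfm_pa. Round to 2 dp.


Total = 106*19 + 1325*0.069 = 2105.43 CFM

2105.43 CFM


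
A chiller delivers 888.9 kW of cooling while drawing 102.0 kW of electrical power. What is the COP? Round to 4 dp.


COP = 888.9 / 102.0 = 8.7147

8.7147


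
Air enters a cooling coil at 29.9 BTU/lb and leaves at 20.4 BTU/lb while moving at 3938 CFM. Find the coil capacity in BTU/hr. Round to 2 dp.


Q = 4.5 * 3938 * (29.9 - 20.4) = 168349.50 BTU/hr

168349.50 BTU/hr


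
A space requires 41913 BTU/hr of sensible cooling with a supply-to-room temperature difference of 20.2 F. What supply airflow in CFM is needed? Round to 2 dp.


CFM = 41913 / (1.08 * 20.2) = 1921.20

1921.20 CFM


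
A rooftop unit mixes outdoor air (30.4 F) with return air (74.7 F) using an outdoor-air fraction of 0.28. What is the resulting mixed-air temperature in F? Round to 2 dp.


T_mix = 0.28*30.4 + 0.72*74.7 = 62.30 F

62.30 F


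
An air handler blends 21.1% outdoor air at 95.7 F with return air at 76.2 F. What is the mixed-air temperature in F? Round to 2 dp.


T_mix = 76.2 + (21.1/100)*(95.7-76.2) = 80.31 F

80.31 F


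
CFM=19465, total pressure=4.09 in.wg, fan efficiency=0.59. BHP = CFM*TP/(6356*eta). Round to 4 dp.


BHP = 19465 * 4.09 / (6356 * 0.59) = 21.2296 hp

21.2296 hp


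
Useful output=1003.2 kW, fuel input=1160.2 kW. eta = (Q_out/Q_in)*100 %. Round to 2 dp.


eta = (1003.2/1160.2)*100 = 86.47 %

86.47 %


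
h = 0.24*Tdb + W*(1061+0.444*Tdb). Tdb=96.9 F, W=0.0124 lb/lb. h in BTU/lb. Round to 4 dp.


h = 0.24*96.9 + 0.0124*(1061+0.444*96.9) = 36.9459 BTU/lb

36.9459 BTU/lb


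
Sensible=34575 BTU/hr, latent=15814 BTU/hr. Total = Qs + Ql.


Qt = 34575 + 15814 = 50389 BTU/hr

50389 BTU/hr


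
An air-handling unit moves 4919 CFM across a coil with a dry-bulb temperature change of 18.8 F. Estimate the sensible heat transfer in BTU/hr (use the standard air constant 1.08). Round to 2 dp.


Q = 1.08 * 4919 * 18.8 = 99875.38 BTU/hr

99875.38 BTU/hr


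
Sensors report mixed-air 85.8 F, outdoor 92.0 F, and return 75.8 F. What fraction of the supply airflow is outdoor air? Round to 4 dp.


frac = (85.8 - 75.8) / (92.0 - 75.8) = 0.6173

0.6173


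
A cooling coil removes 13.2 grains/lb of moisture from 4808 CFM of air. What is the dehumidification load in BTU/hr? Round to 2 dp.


Q = 0.68 * 4808 * 13.2 = 43156.61 BTU/hr

43156.61 BTU/hr


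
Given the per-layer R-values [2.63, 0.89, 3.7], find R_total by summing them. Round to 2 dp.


R_total = 2.63 + 0.89 + 3.7 = 7.22

7.22


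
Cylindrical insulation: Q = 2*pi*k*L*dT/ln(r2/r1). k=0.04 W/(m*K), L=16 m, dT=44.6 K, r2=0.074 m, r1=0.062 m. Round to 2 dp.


Q = 2*pi*0.04*16*44.6/ln(0.074/0.062) = 1013.66 W

1013.66 W


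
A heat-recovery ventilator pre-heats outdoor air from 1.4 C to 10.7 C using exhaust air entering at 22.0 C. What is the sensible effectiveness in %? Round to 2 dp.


eff = (10.7-1.4)/(22.0-1.4)*100 = 45.15 %

45.15 %


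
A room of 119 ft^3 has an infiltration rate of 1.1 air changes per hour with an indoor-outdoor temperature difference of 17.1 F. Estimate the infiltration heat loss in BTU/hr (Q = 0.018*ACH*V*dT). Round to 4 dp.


Q = 0.018 * 1.1 * 119 * 17.1 = 40.2910 BTU/hr

40.2910 BTU/hr


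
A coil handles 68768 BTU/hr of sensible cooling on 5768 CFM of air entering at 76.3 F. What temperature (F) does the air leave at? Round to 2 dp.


dT = 68768/(1.08*5768) = 11.0392
T_leave = 76.3 - 11.0392 = 65.26 F

65.26 F


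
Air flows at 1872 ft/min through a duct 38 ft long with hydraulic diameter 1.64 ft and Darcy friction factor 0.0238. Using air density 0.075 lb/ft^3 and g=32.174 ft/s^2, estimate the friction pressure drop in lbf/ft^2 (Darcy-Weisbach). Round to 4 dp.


v_fps = 1872/60 = 31.2 ft/s
dp = 0.0238*(38/1.64)*0.075*31.2^2/(2*32.174) = 0.6257 lbf/ft^2

0.6257 lbf/ft^2


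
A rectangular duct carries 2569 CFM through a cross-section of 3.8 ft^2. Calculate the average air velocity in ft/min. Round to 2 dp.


V = 2569 / 3.8 = 676.05 ft/min

676.05 ft/min


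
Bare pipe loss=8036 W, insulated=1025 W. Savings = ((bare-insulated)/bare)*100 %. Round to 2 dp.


Savings = ((8036-1025)/8036)*100 = 87.24 %

87.24 %


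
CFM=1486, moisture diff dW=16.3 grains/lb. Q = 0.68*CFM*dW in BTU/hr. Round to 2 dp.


Q = 0.68 * 1486 * 16.3 = 16470.82 BTU/hr

16470.82 BTU/hr


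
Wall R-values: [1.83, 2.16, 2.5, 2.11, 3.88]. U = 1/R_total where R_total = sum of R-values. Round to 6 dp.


R_total = 1.83 + 2.16 + 2.5 + 2.11 + 3.88 = 12.48
U = 1/12.48 = 0.080128

0.080128


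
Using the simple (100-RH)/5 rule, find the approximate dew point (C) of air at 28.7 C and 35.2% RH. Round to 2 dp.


Td = 28.7 - (100-35.2)/5 = 15.74 C

15.74 C


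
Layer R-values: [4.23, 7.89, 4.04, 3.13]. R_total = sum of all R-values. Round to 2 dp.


R_total = 4.23 + 7.89 + 4.04 + 3.13 = 19.29

19.29


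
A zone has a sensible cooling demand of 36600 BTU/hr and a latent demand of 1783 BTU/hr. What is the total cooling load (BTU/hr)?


Qt = 36600 + 1783 = 38383 BTU/hr

38383 BTU/hr


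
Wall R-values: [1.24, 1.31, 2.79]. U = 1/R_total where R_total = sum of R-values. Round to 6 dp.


R_total = 1.24 + 1.31 + 2.79 = 5.34
U = 1/5.34 = 0.187266

0.187266


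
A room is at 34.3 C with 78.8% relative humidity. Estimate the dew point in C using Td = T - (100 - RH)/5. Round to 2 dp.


Td = 34.3 - (100-78.8)/5 = 30.06 C

30.06 C


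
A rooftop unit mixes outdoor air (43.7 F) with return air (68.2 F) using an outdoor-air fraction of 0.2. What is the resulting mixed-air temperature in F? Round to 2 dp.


T_mix = 0.2*43.7 + 0.8*68.2 = 63.30 F

63.30 F


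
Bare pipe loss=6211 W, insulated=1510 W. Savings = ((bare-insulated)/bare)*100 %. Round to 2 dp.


Savings = ((6211-1510)/6211)*100 = 75.69 %

75.69 %


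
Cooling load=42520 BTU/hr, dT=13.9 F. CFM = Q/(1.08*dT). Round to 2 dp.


CFM = 42520 / (1.08 * 13.9) = 2832.40

2832.40 CFM


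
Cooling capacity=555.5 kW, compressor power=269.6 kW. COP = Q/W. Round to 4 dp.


COP = 555.5 / 269.6 = 2.0605

2.0605


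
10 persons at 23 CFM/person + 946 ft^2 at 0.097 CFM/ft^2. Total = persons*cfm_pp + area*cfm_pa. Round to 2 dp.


Total = 10*23 + 946*0.097 = 321.76 CFM

321.76 CFM


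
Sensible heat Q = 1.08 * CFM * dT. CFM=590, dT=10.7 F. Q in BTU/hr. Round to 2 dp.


Q = 1.08 * 590 * 10.7 = 6818.04 BTU/hr

6818.04 BTU/hr


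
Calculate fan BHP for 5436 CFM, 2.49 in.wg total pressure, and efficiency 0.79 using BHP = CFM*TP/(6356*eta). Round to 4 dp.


BHP = 5436 * 2.49 / (6356 * 0.79) = 2.6957 hp

2.6957 hp


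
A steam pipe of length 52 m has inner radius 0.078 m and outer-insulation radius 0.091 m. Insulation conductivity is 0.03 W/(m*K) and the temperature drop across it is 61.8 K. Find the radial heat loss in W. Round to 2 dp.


Q = 2*pi*0.03*52*61.8/ln(0.091/0.078) = 3929.59 W

3929.59 W


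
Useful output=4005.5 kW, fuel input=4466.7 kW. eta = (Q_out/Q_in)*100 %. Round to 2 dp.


eta = (4005.5/4466.7)*100 = 89.67 %

89.67 %


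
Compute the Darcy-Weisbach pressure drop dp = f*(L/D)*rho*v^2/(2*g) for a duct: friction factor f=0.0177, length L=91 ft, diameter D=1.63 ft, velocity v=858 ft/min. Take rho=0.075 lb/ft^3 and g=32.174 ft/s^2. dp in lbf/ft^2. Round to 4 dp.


v_fps = 858/60 = 14.3 ft/s
dp = 0.0177*(91/1.63)*0.075*14.3^2/(2*32.174) = 0.2355 lbf/ft^2

0.2355 lbf/ft^2


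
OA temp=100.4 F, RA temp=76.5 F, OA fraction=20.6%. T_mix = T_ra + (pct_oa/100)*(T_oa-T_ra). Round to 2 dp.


T_mix = 76.5 + (20.6/100)*(100.4-76.5) = 81.42 F

81.42 F


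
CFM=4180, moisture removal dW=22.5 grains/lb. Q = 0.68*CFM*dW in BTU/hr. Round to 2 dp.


Q = 0.68 * 4180 * 22.5 = 63954.00 BTU/hr

63954.00 BTU/hr


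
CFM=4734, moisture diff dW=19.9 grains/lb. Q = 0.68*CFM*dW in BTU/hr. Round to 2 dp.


Q = 0.68 * 4734 * 19.9 = 64060.49 BTU/hr

64060.49 BTU/hr


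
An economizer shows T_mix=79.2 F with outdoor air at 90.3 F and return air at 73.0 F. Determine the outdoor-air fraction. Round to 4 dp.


frac = (79.2 - 73.0) / (90.3 - 73.0) = 0.3584

0.3584


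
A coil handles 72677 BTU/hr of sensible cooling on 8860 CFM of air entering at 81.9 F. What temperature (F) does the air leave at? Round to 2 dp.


dT = 72677/(1.08*8860) = 7.5952
T_leave = 81.9 - 7.5952 = 74.30 F

74.30 F


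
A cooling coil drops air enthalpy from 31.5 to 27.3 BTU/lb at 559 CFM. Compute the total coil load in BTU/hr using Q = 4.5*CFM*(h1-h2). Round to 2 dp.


Q = 4.5 * 559 * (31.5 - 27.3) = 10565.10 BTU/hr

10565.10 BTU/hr


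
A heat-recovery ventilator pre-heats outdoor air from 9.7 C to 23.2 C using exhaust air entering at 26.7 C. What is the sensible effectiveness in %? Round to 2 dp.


eff = (23.2-9.7)/(26.7-9.7)*100 = 79.41 %

79.41 %


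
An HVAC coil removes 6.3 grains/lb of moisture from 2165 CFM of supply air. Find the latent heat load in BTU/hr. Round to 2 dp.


Q = 0.68 * 2165 * 6.3 = 9274.86 BTU/hr

9274.86 BTU/hr


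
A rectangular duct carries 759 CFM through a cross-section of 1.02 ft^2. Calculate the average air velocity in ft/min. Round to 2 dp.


V = 759 / 1.02 = 744.12 ft/min

744.12 ft/min


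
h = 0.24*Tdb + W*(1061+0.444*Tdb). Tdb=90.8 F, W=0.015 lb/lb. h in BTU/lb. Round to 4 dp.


h = 0.24*90.8 + 0.015*(1061+0.444*90.8) = 38.3117 BTU/lb

38.3117 BTU/lb


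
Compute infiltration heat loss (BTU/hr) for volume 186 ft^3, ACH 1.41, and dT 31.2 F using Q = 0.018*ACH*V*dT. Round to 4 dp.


Q = 0.018 * 1.41 * 186 * 31.2 = 147.2852 BTU/hr

147.2852 BTU/hr


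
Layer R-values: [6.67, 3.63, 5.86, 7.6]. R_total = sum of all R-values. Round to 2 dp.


R_total = 6.67 + 3.63 + 5.86 + 7.6 = 23.76

23.76


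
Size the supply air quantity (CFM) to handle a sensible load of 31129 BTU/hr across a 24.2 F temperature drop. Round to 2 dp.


CFM = 31129 / (1.08 * 24.2) = 1191.04

1191.04 CFM


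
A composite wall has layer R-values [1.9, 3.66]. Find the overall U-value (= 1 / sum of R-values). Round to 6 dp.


R_total = 1.9 + 3.66 = 5.56
U = 1/5.56 = 0.179856

0.179856


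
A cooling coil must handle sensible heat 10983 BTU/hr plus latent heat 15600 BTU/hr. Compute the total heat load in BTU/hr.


Qt = 10983 + 15600 = 26583 BTU/hr

26583 BTU/hr


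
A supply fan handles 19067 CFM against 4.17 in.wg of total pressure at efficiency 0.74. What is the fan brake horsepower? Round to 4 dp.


BHP = 19067 * 4.17 / (6356 * 0.74) = 16.9045 hp

16.9045 hp


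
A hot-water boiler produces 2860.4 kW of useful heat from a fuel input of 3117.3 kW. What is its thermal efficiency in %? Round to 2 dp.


eta = (2860.4/3117.3)*100 = 91.76 %

91.76 %


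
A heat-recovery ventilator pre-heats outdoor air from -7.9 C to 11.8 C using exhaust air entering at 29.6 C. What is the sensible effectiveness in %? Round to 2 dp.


eff = (11.8-(-7.9))/(29.6-(-7.9))*100 = 52.53 %

52.53 %


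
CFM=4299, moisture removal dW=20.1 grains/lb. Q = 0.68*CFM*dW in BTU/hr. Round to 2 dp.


Q = 0.68 * 4299 * 20.1 = 58758.73 BTU/hr

58758.73 BTU/hr


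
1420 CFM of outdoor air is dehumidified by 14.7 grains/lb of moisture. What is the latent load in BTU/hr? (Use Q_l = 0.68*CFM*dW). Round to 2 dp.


Q = 0.68 * 1420 * 14.7 = 14194.32 BTU/hr

14194.32 BTU/hr


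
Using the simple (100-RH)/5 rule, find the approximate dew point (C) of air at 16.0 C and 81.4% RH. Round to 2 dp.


Td = 16.0 - (100-81.4)/5 = 12.28 C

12.28 C


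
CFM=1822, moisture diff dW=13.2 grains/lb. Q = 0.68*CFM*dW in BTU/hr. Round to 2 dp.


Q = 0.68 * 1822 * 13.2 = 16354.27 BTU/hr

16354.27 BTU/hr


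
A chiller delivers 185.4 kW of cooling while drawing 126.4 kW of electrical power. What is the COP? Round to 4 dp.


COP = 185.4 / 126.4 = 1.4668

1.4668


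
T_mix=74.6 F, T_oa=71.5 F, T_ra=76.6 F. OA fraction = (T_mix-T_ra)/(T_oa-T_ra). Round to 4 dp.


frac = (74.6 - 76.6) / (71.5 - 76.6) = 0.3922

0.3922


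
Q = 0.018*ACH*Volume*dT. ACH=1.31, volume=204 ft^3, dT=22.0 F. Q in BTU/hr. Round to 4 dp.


Q = 0.018 * 1.31 * 204 * 22.0 = 105.8270 BTU/hr

105.8270 BTU/hr


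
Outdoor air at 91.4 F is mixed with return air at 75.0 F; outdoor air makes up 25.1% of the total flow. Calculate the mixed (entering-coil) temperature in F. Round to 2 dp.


T_mix = 75.0 + (25.1/100)*(91.4-75.0) = 79.12 F

79.12 F


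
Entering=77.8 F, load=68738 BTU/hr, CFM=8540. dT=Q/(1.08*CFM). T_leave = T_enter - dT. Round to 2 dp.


dT = 68738/(1.08*8540) = 7.4527
T_leave = 77.8 - 7.4527 = 70.35 F

70.35 F


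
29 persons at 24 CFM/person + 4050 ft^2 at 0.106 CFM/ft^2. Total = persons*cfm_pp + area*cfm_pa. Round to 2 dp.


Total = 29*24 + 4050*0.106 = 1125.30 CFM

1125.30 CFM


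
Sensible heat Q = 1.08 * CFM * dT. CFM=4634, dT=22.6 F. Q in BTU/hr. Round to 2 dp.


Q = 1.08 * 4634 * 22.6 = 113106.67 BTU/hr

113106.67 BTU/hr


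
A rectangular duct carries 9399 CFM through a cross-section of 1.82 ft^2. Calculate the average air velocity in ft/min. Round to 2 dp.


V = 9399 / 1.82 = 5164.29 ft/min

5164.29 ft/min


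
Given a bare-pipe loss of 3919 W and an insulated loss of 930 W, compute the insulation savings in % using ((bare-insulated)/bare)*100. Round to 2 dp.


Savings = ((3919-930)/3919)*100 = 76.27 %

76.27 %


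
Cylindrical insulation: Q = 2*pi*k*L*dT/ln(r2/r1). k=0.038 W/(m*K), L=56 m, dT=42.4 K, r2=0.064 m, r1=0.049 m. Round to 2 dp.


Q = 2*pi*0.038*56*42.4/ln(0.064/0.049) = 2122.78 W

2122.78 W


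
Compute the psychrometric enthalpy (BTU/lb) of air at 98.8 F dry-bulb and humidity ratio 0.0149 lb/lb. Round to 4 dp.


h = 0.24*98.8 + 0.0149*(1061+0.444*98.8) = 40.1745 BTU/lb

40.1745 BTU/lb


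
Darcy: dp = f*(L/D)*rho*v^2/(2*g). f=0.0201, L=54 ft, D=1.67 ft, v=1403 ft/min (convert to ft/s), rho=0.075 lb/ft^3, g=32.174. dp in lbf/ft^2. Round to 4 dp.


v_fps = 1403/60 = 23.3833 ft/s
dp = 0.0201*(54/1.67)*0.075*23.3833^2/(2*32.174) = 0.4142 lbf/ft^2

0.4142 lbf/ft^2


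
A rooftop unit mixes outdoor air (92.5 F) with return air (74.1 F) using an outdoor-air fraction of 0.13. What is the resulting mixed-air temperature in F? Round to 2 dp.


T_mix = 0.13*92.5 + 0.87*74.1 = 76.49 F

76.49 F


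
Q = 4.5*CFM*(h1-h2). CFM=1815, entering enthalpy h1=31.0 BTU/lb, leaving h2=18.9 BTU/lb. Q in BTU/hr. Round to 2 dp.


Q = 4.5 * 1815 * (31.0 - 18.9) = 98826.75 BTU/hr

98826.75 BTU/hr


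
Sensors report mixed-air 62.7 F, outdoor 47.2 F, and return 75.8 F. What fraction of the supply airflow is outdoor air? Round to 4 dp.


frac = (62.7 - 75.8) / (47.2 - 75.8) = 0.4580

0.4580


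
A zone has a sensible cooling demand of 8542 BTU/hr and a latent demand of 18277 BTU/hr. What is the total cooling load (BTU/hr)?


Qt = 8542 + 18277 = 26819 BTU/hr

26819 BTU/hr


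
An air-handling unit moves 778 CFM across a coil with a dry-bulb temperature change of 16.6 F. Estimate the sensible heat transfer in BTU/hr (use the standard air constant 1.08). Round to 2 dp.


Q = 1.08 * 778 * 16.6 = 13947.98 BTU/hr

13947.98 BTU/hr


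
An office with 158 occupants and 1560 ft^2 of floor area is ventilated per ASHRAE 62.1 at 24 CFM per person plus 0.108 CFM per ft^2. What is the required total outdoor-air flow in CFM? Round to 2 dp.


Total = 158*24 + 1560*0.108 = 3960.48 CFM

3960.48 CFM


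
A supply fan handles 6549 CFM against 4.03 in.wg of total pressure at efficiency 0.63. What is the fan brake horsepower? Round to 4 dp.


BHP = 6549 * 4.03 / (6356 * 0.63) = 6.5911 hp

6.5911 hp


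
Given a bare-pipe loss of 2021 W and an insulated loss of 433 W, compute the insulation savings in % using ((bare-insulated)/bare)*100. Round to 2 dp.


Savings = ((2021-433)/2021)*100 = 78.57 %

78.57 %


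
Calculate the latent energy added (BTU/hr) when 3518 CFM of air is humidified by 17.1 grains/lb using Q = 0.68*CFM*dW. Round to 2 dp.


Q = 0.68 * 3518 * 17.1 = 40907.30 BTU/hr

40907.30 BTU/hr


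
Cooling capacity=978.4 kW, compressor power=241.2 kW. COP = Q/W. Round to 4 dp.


COP = 978.4 / 241.2 = 4.0564

4.0564


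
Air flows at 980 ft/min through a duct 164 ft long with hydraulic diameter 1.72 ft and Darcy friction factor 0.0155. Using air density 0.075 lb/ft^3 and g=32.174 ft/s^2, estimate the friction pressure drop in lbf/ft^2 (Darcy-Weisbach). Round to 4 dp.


v_fps = 980/60 = 16.3333 ft/s
dp = 0.0155*(164/1.72)*0.075*16.3333^2/(2*32.174) = 0.4595 lbf/ft^2

0.4595 lbf/ft^2


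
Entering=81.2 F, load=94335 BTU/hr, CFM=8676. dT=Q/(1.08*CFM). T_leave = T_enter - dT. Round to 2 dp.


dT = 94335/(1.08*8676) = 10.0677
T_leave = 81.2 - 10.0677 = 71.13 F

71.13 F


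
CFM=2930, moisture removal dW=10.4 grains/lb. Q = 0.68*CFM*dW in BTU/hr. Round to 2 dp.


Q = 0.68 * 2930 * 10.4 = 20720.96 BTU/hr

20720.96 BTU/hr


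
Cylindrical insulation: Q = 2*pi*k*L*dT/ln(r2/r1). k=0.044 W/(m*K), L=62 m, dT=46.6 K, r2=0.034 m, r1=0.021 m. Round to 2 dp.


Q = 2*pi*0.044*62*46.6/ln(0.034/0.021) = 1657.71 W

1657.71 W


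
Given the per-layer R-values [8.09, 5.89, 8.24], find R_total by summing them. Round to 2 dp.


R_total = 8.09 + 5.89 + 8.24 = 22.22

22.22


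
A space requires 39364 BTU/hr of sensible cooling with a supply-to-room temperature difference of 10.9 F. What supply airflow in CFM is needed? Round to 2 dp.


CFM = 39364 / (1.08 * 10.9) = 3343.87

3343.87 CFM


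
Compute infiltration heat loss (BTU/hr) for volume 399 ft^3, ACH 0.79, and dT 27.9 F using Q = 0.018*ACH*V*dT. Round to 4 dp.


Q = 0.018 * 0.79 * 399 * 27.9 = 158.2985 BTU/hr

158.2985 BTU/hr


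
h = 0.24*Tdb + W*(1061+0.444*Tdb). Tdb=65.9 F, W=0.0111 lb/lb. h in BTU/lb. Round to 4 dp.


h = 0.24*65.9 + 0.0111*(1061+0.444*65.9) = 27.9179 BTU/lb

27.9179 BTU/lb


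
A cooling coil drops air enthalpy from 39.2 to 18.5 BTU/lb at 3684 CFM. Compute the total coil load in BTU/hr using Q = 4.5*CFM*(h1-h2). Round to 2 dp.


Q = 4.5 * 3684 * (39.2 - 18.5) = 343164.60 BTU/hr

343164.60 BTU/hr


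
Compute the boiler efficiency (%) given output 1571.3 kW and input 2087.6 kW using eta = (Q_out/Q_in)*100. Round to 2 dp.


eta = (1571.3/2087.6)*100 = 75.27 %

75.27 %


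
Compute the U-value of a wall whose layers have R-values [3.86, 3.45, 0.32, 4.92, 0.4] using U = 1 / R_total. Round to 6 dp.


R_total = 3.86 + 3.45 + 0.32 + 4.92 + 0.4 = 12.95
U = 1/12.95 = 0.077220

0.077220


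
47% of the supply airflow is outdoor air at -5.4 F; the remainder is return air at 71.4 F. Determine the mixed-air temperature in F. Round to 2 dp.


T_mix = 0.47*(-5.4) + 0.53*71.4 = 35.30 F

35.30 F


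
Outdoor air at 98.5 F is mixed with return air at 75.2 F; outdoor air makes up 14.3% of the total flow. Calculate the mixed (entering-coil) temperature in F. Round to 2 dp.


T_mix = 75.2 + (14.3/100)*(98.5-75.2) = 78.53 F

78.53 F


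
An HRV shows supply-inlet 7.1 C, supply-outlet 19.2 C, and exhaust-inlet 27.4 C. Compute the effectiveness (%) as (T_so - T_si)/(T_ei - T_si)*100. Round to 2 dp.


eff = (19.2-7.1)/(27.4-7.1)*100 = 59.61 %

59.61 %
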